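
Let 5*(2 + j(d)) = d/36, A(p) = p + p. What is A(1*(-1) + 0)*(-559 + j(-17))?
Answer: 100997/90 ≈ 1122.2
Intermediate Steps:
A(p) = 2*p
j(d) = -2 + d/180 (j(d) = -2 + (d/36)/5 = -2 + d/180)
A(1*(-1) + 0)*(-559 + j(-17)) = (2*(1*(-1) + 0))*(-559 + (-2 + (1/180)*(-17))) = (2*(-1 + 0))*(-559 + (-2 - 17/180)) = (2*(-1))*(-559 - 377/180) = -2*(-100997/180) = 100997/90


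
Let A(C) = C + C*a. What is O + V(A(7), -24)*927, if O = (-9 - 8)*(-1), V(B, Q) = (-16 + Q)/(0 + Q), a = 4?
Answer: 1562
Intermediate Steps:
A(C) = 5*C (A(C) = C + C*4 = C + 4*C = 5*C)
V(B, Q) = (-16 + Q)/Q
O = 17 (O = -17*(-1) = 17)
O + V(A(7), -24)*927 = 17 + ((-16 - 24)/(-24))*927 = 17 - 1/24*(-40)*927 = 17 + (5/3)*927 = 17 + 1545 = 1562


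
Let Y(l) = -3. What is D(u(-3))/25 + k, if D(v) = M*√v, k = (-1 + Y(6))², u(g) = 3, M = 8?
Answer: 16 + 8*√3/25 ≈ 16.554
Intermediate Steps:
k = 16 (k = (-1 - 3)² = (-4)² = 16)
D(v) = 8*√v
D(u(-3))/25 + k = (8*√3)/25 + 16 = (8*√3)*(1/25) + 16 = 8*√3/25 + 16 = 16 + 8*√3/25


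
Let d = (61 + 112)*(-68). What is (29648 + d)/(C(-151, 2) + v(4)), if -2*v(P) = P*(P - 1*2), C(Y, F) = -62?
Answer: -8942/33 ≈ -270.97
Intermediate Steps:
v(P) = -P*(-2 + P)/2 (v(P) = -P*(P - 1*2)/2 = -P*(P - 2)/2 = -P*(-2 + P)/2)
d = -11764 (d = 173*(-68) = -11764)
(29648 + d)/(C(-151, 2) + v(4)) = (29648 - 11764)/(-62 + (½)*4*(2 - 1*4)) = 17884/(-62 + (½)*4*(2 - 4)) = 17884/(-62 + (½)*4*(-2)) = 17884/(-62 - 4) = 17884/(-66) = 17884*(-1/66) = -8942/33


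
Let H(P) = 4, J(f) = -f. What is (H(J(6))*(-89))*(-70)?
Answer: 24920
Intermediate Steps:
(H(J(6))*(-89))*(-70) = (4*(-89))*(-70) = -356*(-70) = 24920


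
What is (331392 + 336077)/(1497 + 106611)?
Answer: 60679/9828 ≈ 6.1741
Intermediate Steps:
(331392 + 336077)/(1497 + 106611) = 667469/108108 = 667469*(1/108108) = 60679/9828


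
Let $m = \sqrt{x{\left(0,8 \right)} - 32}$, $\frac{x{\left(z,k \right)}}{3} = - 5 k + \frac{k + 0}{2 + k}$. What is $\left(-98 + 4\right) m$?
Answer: $- \frac{188 i \sqrt{935}}{5} \approx - 1149.7 i$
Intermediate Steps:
$x{\left(z,k \right)} = - 15 k + \frac{3 k}{2 + k}$ ($x{\left(z,k \right)} = 3 \left(- 5 k + \frac{k + 0}{2 + k}\right) = 3 \left(- 5 k + \frac{k}{2 + k}\right) = - 15 k + \frac{3 k}{2 + k}$)
$m = \frac{2 i \sqrt{935}}{5}$ ($m = \sqrt{\left(-3\right) 8 \frac{1}{2 + 8} \left(9 + 5 \cdot 8\right) - 32} = \sqrt{\left(-3\right) 8 \cdot \frac{1}{10} \left(9 + 40\right) - 32} = \sqrt{\left(-3\right) 8 \cdot \frac{1}{10} \cdot 49 - 32} = \sqrt{- \frac{588}{5} - 32} = \sqrt{- \frac{748}{5}} = \frac{2 i \sqrt{935}}{5} \approx 12.231 i$)
$\left(-98 + 4\right) m = \left(-98 + 4\right) \frac{2 i \sqrt{935}}{5} = - 94 \frac{2 i \sqrt{935}}{5} = - \frac{188 i \sqrt{935}}{5}$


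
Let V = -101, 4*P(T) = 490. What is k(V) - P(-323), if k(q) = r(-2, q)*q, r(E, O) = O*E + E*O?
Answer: -81853/2 ≈ -40927.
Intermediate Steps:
r(E, O) = 2*E*O (r(E, O) = E*O + E*O = 2*E*O)
P(T) = 245/2 (P(T) = (1/4)*490 = 245/2)
k(q) = -4*q**2 (k(q) = (2*(-2)*q)*q = (-4*q)*q = -4*q**2)
k(V) - P(-323) = -4*(-101)**2 - 1*245/2 = -4*10201 - 245/2 = -40804 - 245/2 = -81853/2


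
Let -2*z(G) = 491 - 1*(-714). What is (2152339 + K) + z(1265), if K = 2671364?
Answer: 9646201/2 ≈ 4.8231e+6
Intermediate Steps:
z(G) = -1205/2 (z(G) = -(491 - 1*(-714))/2 = -(491 + 714)/2 = -½*1205 = -1205/2)
(2152339 + K) + z(1265) = (2152339 + 2671364) - 1205/2 = 4823703 - 1205/2 = 9646201/2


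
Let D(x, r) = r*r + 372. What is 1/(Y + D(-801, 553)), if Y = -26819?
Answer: 1/279362 ≈ 3.5796e-6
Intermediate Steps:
D(x, r) = 372 + r² (D(x, r) = r² + 372 = 372 + r²)
1/(Y + D(-801, 553)) = 1/(-26819 + (372 + 553²)) = 1/(-26819 + (372 + 305809)) = 1/(-26819 + 306181) = 1/279362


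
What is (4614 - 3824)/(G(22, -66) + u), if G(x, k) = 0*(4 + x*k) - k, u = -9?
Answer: 790/57 ≈ 13.860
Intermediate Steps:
G(x, k) = -k (G(x, k) = 0*(4 + k*x) - k = 0 - k = -k)
(4614 - 3824)/(G(22, -66) + u) = (4614 - 3824)/(-1*(-66) - 9) = 790/(66 - 9) = 790/57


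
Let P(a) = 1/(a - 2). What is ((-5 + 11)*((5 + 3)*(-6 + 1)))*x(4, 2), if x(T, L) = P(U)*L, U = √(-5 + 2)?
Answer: 960/7 + 480*I*√3/7 ≈ 137.14 + 118.77*I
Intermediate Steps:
U = I*√3 (U = √(-3) = I*√3 ≈ 1.732*I)
P(a) = 1/(-2 + a)
x(T, L) = L/(-2 + I*√3)
((-5 + 11)*((5 + 3)*(-6 + 1)))*x(4, 2) = ((-5 + 11)*((5 + 3)*(-6 + 1)))*(-2/7*2 - ⅐*I*2*√3) = (6*(8*(-5)))*(-4/7 - 2*I*√3/7) = (6*(-40))*(-4/7 - 2*I*√3/7) = -240*(-4/7 - 2*I*√3/7) = 960/7 + 480*I*√3/7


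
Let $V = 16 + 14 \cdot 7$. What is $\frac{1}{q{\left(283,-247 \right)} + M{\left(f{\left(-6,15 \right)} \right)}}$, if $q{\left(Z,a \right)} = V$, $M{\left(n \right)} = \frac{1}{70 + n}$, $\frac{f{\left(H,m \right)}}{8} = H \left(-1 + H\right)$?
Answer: $\frac{406}{46285} \approx 0.0087717$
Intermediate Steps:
$f{\left(H,m \right)} = 8 H \left(-1 + H\right)$
$V = 114$ ($V = 16 + 98 = 114$)
$q{\left(Z,a \right)} = 114$
$\frac{1}{q{\left(283,-247 \right)} + M{\left(f{\left(-6,15 \right)} \right)}} = \frac{1}{114 + \frac{1}{70 + 8 \left(-6\right) \left(-1 - 6\right)}} = \frac{1}{114 + \frac{1}{70 + 8 \left(-6\right) \left(-7\right)}} = \frac{1}{114 + \frac{1}{70 + 336}} = \frac{1}{114 + \frac{1}{406}} = \frac{1}{\frac{46285}{406}} = \frac{406}{46285}$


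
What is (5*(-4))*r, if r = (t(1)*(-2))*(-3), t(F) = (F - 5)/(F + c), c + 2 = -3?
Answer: -120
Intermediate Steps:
c = -5 (c = -2 - 3 = -5)
t(F) = 1 (t(F) = (F - 5)/(F - 5) = (-5 + F)/(-5 + F) = 1)
r = 6 (r = (1*(-2))*(-3) = -2*(-3) = 6)
(5*(-4))*r = (5*(-4))*6 = -20*6 = -120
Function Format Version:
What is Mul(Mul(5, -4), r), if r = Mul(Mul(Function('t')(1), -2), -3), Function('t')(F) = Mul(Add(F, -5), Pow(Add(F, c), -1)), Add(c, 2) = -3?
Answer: -120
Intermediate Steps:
c = -5 (c = Add(-2, -3) = -5)
Function('t')(F) = 1 (Function('t')(F) = Mul(Add(F, -5), Pow(Add(F, -5), -1)) = Mul(Add(-5, F), Pow(Add(-5, F), -1)) = 1)
r = 6 (r = Mul(Mul(1, -2), -3) = Mul(-2, -3) = 6)
Mul(Mul(5, -4), r) = Mul(Mul(5, -4), 6) = Mul(-20, 6) = -120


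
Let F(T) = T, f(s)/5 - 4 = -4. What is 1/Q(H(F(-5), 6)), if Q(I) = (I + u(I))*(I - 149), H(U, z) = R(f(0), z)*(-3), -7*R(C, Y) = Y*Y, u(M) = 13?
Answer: -49/186065 ≈ -0.00026335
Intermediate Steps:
f(s) = 0 (f(s) = 20 + 5*(-4) = 20 - 20 = 0)
R(C, Y) = -Y²/7 (R(C, Y) = -Y*Y/7 = -Y²/7)
H(U, z) = 3*z²/7 (H(U, z) = -z²/7*(-3) = 3*z²/7)
Q(I) = (-149 + I)*(13 + I) (Q(I) = (I + 13)*(I - 149) = (13 + I)*(-149 + I) = (-149 + I)*(13 + I))
1/Q(H(F(-5), 6)) = 1/(-1937 + ((3/7)*6²)² - 408*6²/7) = 1/(-1937 + ((3/7)*36)² - 408*36/7) = 1/(-1937 + (108/7)² - 136*108/7) = 1/(-1937 + 11664/49 - 14688/7) = 1/(-186065/49) = -49/186065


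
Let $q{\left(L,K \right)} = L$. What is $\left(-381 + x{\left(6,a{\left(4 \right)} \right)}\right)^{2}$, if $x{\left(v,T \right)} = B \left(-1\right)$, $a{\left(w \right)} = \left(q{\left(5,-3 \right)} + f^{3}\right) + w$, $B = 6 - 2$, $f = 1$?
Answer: $148225$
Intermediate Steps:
$B = 4$
$a{\left(w \right)} = 6 + w$ ($a{\left(w \right)} = \left(5 + 1^{3}\right) + w = \left(5 + 1\right) + w = 6 + w$)
$x{\left(v,T \right)} = -4$ ($x{\left(v,T \right)} = 4 \left(-1\right) = -4$)
$\left(-381 + x{\left(6,a{\left(4 \right)} \right)}\right)^{2} = \left(-381 - 4\right)^{2} = \left(-385\right)^{2} = 148225$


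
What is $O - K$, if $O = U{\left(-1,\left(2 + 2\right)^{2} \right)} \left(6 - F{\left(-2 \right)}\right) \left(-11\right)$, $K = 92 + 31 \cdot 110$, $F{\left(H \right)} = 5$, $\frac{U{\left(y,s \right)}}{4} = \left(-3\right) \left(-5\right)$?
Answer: $-4162$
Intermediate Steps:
$U{\left(y,s \right)} = 60$ ($U{\left(y,s \right)} = 4 \left(\left(-3\right) \left(-5\right)\right) = 4 \cdot 15 = 60$)
$K = 3502$ ($K = 92 + 3410 = 3502$)
$O = -660$ ($O = 60 \left(6 - 5\right) \left(-11\right) = 60 \cdot 1 \left(-11\right) = 60 \left(-11\right) = -660$)
$O - K = -660 - 3502 = -4162$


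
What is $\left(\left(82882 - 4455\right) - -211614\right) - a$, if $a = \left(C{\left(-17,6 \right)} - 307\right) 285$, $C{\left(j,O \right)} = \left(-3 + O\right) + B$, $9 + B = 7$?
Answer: $377251$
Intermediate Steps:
$B = -2$ ($B = -9 + 7 = -2$)
$C{\left(j,O \right)} = -5 + O$ ($C{\left(j,O \right)} = \left(-3 + O\right) - 2 = -5 + O$)
$a = -87210$ ($a = \left(\left(-5 + 6\right) - 307\right) 285 = \left(1 - 307\right) 285 = \left(-306\right) 285 = -87210$)
$\left(\left(82882 - 4455\right) - -211614\right) - a = \left(\left(82882 - 4455\right) - -211614\right) - -87210 = \left(78427 + 211614\right) + 87210 = 290041 + 87210 = 377251$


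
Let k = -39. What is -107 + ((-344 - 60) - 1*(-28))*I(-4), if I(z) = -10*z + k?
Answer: -483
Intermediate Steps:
I(z) = -39 - 10*z (I(z) = -10*z - 39 = -39 - 10*z)
-107 + ((-344 - 60) - 1*(-28))*I(-4) = -107 + ((-344 - 60) - 1*(-28))*(-39 - 10*(-4)) = -107 + (-404 + 28)*(-39 + 40) = -107 - 376*1 = -107 - 376 = -483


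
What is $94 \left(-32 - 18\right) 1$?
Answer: $-4700$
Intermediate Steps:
$94 \left(-32 - 18\right) 1 = 94 \left(-50\right) 1 = \left(-4700\right) 1 = -4700$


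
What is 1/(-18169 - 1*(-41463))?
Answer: 1/23294 ≈ 4.2929e-5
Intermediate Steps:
1/(-18169 - 1*(-41463)) = 1/(-18169 + 41463) = 1/23294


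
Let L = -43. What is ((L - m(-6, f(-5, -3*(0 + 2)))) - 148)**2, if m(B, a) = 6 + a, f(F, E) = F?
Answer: 36864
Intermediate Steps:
((L - m(-6, f(-5, -3*(0 + 2)))) - 148)**2 = ((-43 - (6 - 5)) - 148)**2 = ((-43 - 1*1) - 148)**2 = ((-43 - 1) - 148)**2 = (-44 - 148)**2 = (-192)**2 = 36864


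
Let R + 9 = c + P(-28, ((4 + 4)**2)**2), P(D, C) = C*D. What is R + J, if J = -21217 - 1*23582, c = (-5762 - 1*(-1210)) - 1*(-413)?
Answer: -163635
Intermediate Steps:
c = -4139 (c = (-5762 + 1210) + 413 = -4552 + 413 = -4139)
J = -44799 (J = -21217 - 23582 = -44799)
R = -118836 (R = -9 + (-4139 + ((4 + 4)**2)**2*(-28)) = -9 + (-4139 + (8**2)**2*(-28)) = -9 + (-4139 + 64**2*(-28)) = -9 + (-4139 + 4096*(-28)) = -9 + (-4139 - 114688) = -9 - 118827 = -118836)
R + J = -118836 - 44799 = -163635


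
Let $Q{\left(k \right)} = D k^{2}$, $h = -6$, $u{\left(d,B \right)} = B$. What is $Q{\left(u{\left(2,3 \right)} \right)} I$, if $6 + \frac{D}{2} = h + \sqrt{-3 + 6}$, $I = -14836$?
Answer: $3204576 - 267048 \sqrt{3} \approx 2.742 \cdot 10^{6}$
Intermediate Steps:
$D = -24 + 2 \sqrt{3}$ ($D = -12 + 2 \left(-6 + \sqrt{-3 + 6}\right) = -12 + 2 \left(-6 + \sqrt{3}\right) = -12 - \left(12 - 2 \sqrt{3}\right) = -24 + 2 \sqrt{3} \approx -20.536$)
$Q{\left(k \right)} = k^{2} \left(-24 + 2 \sqrt{3}\right)$ ($Q{\left(k \right)} = \left(-24 + 2 \sqrt{3}\right) k^{2} = k^{2} \left(-24 + 2 \sqrt{3}\right)$)
$Q{\left(u{\left(2,3 \right)} \right)} I = 2 \cdot 3^{2} \left(-12 + \sqrt{3}\right) \left(-14836\right) = 2 \cdot 9 \left(-12 + \sqrt{3}\right) \left(-14836\right) = \left(-216 + 18 \sqrt{3}\right) \left(-14836\right) = 3204576 - 267048 \sqrt{3}$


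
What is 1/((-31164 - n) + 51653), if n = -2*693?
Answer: 1/21875 ≈ 4.5714e-5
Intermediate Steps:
n = -1386
1/((-31164 - n) + 51653) = 1/((-31164 - 1*(-1386)) + 51653) = 1/((-31164 + 1386) + 51653) = 1/(-29778 + 51653) = 1/21875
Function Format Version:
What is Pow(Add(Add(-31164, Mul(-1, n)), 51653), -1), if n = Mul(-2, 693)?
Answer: Rational(1, 21875) ≈ 4.5714e-5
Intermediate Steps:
n = -1386
Pow(Add(Add(-31164, Mul(-1, n)), 51653), -1) = Pow(Add(Add(-31164, Mul(-1, -1386)), 51653), -1) = Pow(Add(Add(-31164, 1386), 51653), -1) = Pow(Add(-29778, 51653), -1) = Pow(21875, -1) = Rational(1, 21875)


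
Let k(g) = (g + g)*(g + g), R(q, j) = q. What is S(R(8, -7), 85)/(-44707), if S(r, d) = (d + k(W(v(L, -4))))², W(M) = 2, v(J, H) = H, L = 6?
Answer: -10201/44707 ≈ -0.22817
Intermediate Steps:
k(g) = 4*g² (k(g) = (2*g)*(2*g) = 4*g²)
S(r, d) = (16 + d)² (S(r, d) = (d + 4*2²)² = (d + 4*4)² = (d + 16)² = (16 + d)²)
S(R(8, -7), 85)/(-44707) = (16 + 85)²/(-44707) = 101²*(-1/44707) = 10201*(-1/44707) = -10201/44707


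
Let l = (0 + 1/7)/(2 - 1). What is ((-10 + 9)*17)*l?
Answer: -17/7 ≈ -2.4286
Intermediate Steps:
l = 1/7 (l = (0 + 1/7)/1 = (1/7)*1 = 1/7 ≈ 0.14286)
((-10 + 9)*17)*l = ((-10 + 9)*17)*(1/7) = -1*17*(1/7) = -17*1/7 = -17/7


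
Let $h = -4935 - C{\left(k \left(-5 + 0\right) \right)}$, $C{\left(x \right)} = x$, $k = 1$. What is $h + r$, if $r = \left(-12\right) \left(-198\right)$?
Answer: $-2554$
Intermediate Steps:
$r = 2376$
$h = -4930$ ($h = -4935 - 1 \left(-5 + 0\right) = -4935 - 1 \left(-5\right) = -4935 - -5 = -4935 + 5 = -4930$)
$h + r = -4930 + 2376 = -2554$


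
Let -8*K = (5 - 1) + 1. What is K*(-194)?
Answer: 485/4 ≈ 121.25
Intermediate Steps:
K = -5/8 (K = -((5 - 1) + 1)/8 = -(4 + 1)/8 = -⅛*5 = -5/8 ≈ -0.62500)
K*(-194) = -5/8*(-194) = 485/4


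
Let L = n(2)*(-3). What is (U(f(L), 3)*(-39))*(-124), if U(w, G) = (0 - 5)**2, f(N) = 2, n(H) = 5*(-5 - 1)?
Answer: 120900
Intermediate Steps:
n(H) = -30 (n(H) = 5*(-6) = -30)
L = 90 (L = -30*(-3) = 90)
U(w, G) = 25 (U(w, G) = (-5)**2 = 25)
(U(f(L), 3)*(-39))*(-124) = (25*(-39))*(-124) = -975*(-124) = 120900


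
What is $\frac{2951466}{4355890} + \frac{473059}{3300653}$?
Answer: $\frac{843025576772}{1026948671155} \approx 0.8209$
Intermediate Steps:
$\frac{2951466}{4355890} + \frac{473059}{3300653} = 2951466 \cdot \frac{1}{4355890} + 473059 \cdot \frac{1}{3300653} = \frac{210819}{311135} + \frac{473059}{3300653} = \frac{843025576772}{1026948671155}$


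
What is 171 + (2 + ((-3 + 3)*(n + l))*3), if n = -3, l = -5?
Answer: 173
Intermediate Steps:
171 + (2 + ((-3 + 3)*(n + l))*3) = 171 + (2 + ((-3 + 3)*(-3 - 5))*3) = 171 + (2 + (0*(-8))*3) = 171 + (2 + 0*3) = 171 + (2 + 0) = 171 + 2 = 173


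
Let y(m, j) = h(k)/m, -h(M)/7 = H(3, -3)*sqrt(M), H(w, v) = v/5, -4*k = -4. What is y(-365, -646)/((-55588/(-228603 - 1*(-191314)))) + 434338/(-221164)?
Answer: -11058987882529/5609166897100 ≈ -1.9716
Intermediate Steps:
k = 1 (k = -1/4*(-4) = 1)
H(w, v) = v/5 (H(w, v) = v*(1/5) = v/5)
h(M) = 21*sqrt(M)/5 (h(M) = -7*(1/5)*(-3)*sqrt(M) = -(-21)*sqrt(M)/5 = 21*sqrt(M)/5)
y(m, j) = 21/(5*m) (y(m, j) = (21*sqrt(1)/5)/m = ((21/5)*1)/m = 21/(5*m))
y(-365, -646)/((-55588/(-228603 - 1*(-191314)))) + 434338/(-221164) = ((21/5)/(-365))/((-55588/(-228603 - 1*(-191314)))) + 434338/(-221164) = ((21/5)*(-1/365))/((-55588/(-228603 + 191314))) + 434338*(-1/221164) = -21/(1825*((-55588/(-37289)))) - 217169/110582 = -21/(1825*((-55588*(-1/37289)))) - 217169/110582 = -21/(1825*55588/37289) - 217169/110582 = -21/1825*37289/55588 - 217169/110582 = -783069/101448100 - 217169/110582 = -11058987882529/5609166897100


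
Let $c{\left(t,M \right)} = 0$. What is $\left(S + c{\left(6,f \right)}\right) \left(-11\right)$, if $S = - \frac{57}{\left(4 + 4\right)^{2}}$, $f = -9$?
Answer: $\frac{627}{64} \approx 9.7969$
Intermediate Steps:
$S = - \frac{57}{64}$ ($S = - \frac{57}{8^{2}} = - \frac{57}{64} \approx -0.89063$)
$\left(S + c{\left(6,f \right)}\right) \left(-11\right) = \left(- \frac{57}{64} + 0\right) \left(-11\right) = \left(- \frac{57}{64}\right) \left(-11\right) = \frac{627}{64}$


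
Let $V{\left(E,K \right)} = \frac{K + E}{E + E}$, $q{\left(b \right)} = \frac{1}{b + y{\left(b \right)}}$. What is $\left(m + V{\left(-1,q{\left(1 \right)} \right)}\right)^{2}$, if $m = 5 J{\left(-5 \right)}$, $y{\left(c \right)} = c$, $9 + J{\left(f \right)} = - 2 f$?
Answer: $\frac{441}{16} \approx 27.563$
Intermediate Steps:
$J{\left(f \right)} = -9 - 2 f$
$q{\left(b \right)} = \frac{1}{2 b}$ ($q{\left(b \right)} = \frac{1}{b + b} = \frac{1}{2 b}$)
$m = 5$ ($m = 5 \left(-9 - -10\right) = 5 \left(-9 + 10\right) = 5 \cdot 1 = 5$)
$V{\left(E,K \right)} = \frac{E + K}{2 E}$
$\left(m + V{\left(-1,q{\left(1 \right)} \right)}\right)^{2} = \left(5 + \frac{-1 + \frac{1}{2 \cdot 1}}{2 \left(-1\right)}\right)^{2} = \left(5 + \frac{1}{2} \left(-1\right) \left(-1 + \frac{1}{2} \cdot 1\right)\right)^{2} = \left(5 + \frac{1}{2} \left(-1\right) \left(-1 + \frac{1}{2}\right)\right)^{2} = \left(5 + \frac{1}{2} \left(-1\right) \left(- \frac{1}{2}\right)\right)^{2} = \left(5 + \frac{1}{4}\right)^{2} = \left(\frac{21}{4}\right)^{2} = \frac{441}{16}$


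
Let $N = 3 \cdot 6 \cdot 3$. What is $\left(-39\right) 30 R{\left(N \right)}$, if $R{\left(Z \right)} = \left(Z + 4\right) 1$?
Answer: $-67860$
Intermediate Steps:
$N = 54$ ($N = 18 \cdot 3 = 54$)
$R{\left(Z \right)} = 4 + Z$ ($R{\left(Z \right)} = \left(4 + Z\right) 1 = 4 + Z$)
$\left(-39\right) 30 R{\left(N \right)} = \left(-39\right) 30 \left(4 + 54\right) = \left(-1170\right) 58 = -67860$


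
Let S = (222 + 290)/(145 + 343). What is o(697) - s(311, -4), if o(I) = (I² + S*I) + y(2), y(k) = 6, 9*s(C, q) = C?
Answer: 267094936/549 ≈ 4.8651e+5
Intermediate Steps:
S = 64/61 (S = 512/488 = 512*(1/488) = 64/61 ≈ 1.0492)
s(C, q) = C/9
o(I) = 6 + I² + 64*I/61 (o(I) = (I² + 64*I/61) + 6 = 6 + I² + 64*I/61)
o(697) - s(311, -4) = (6 + 697² + (64/61)*697) - 311/9 = (6 + 485809 + 44608/61) - 1*311/9 = 29679323/61 - 311/9 = 267094936/549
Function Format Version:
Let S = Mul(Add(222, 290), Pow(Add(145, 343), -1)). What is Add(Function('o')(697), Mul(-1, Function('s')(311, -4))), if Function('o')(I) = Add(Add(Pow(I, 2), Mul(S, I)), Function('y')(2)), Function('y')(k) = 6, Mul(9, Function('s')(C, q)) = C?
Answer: Rational(267094936, 549) ≈ 4.8651e+5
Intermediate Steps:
S = Rational(64, 61) (S = Mul(512, Pow(488, -1)) = Mul(512, Rational(1, 488)) = Rational(64, 61) ≈ 1.0492)
Function('s')(C, q) = Mul(Rational(1, 9), C)
Function('o')(I) = Add(6, Pow(I, 2), Mul(Rational(64, 61), I)) (Function('o')(I) = Add(Add(Pow(I, 2), Mul(Rational(64, 61), I)), 6) = Add(6, Pow(I, 2), Mul(Rational(64, 61), I)))
Add(Function('o')(697), Mul(-1, Function('s')(311, -4))) = Add(Add(6, Pow(697, 2), Mul(Rational(64, 61), 697)), Mul(-1, Mul(Rational(1, 9), 311))) = Add(Add(6, 485809, Rational(44608, 61)), Mul(-1, Rational(311, 9))) = Add(Rational(29679323, 61), Rational(-311, 9)) = Rational(267094936, 549)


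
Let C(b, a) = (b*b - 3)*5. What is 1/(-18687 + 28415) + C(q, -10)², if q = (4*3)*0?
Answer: 2188801/9728 ≈ 225.00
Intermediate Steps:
q = 0 (q = 12*0 = 0)
C(b, a) = -15 + 5*b² (C(b, a) = (b² - 3)*5 = (-3 + b²)*5 = -15 + 5*b²)
1/(-18687 + 28415) + C(q, -10)² = 1/(-18687 + 28415) + (-15 + 5*0²)² = 1/9728 + (-15 + 5*0)² = 1/9728 + (-15 + 0)² = 1/9728 + (-15)² = 1/9728 + 225 = 2188801/9728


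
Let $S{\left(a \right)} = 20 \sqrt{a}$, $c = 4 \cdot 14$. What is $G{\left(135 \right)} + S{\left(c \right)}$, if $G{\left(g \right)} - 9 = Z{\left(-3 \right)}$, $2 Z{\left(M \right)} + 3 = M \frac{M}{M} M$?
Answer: $12 + 40 \sqrt{14} \approx 161.67$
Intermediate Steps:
$Z{\left(M \right)} = - \frac{3}{2} + \frac{M^{2}}{2}$ ($Z{\left(M \right)} = - \frac{3}{2} + \frac{M \frac{M}{M} M}{2} = - \frac{3}{2} + \frac{M 1 M}{2} = - \frac{3}{2} + \frac{M M}{2} = - \frac{3}{2} + \frac{M^{2}}{2}$)
$c = 56$
$G{\left(g \right)} = 12$ ($G{\left(g \right)} = 9 - \left(\frac{3}{2} - \frac{\left(-3\right)^{2}}{2}\right) = 9 + \left(- \frac{3}{2} + \frac{1}{2} \cdot 9\right) = 9 + \left(- \frac{3}{2} + \frac{9}{2}\right) = 9 + 3 = 12$)
$G{\left(135 \right)} + S{\left(c \right)} = 12 + 20 \sqrt{56} = 12 + 20 \cdot 2 \sqrt{14} = 12 + 40 \sqrt{14}$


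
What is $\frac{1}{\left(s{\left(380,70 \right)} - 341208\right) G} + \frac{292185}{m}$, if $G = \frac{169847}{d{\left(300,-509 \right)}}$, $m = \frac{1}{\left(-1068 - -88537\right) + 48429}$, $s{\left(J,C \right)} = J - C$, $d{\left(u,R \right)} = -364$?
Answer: $\frac{1149537967491468840572}{28950251303} \approx 3.9707 \cdot 10^{10}$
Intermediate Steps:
$m = \frac{1}{135898}$ ($m = \frac{1}{\left(-1068 + 88537\right) + 48429} = \frac{1}{87469 + 48429} = \frac{1}{135898} \approx 7.3585 \cdot 10^{-6}$)
$G = - \frac{169847}{364}$ ($G = \frac{169847}{-364} = 169847 \left(- \frac{1}{364}\right) = - \frac{169847}{364} \approx -466.61$)
$\frac{1}{\left(s{\left(380,70 \right)} - 341208\right) G} + \frac{292185}{m} = \frac{1}{\left(\left(380 - 70\right) - 341208\right) \left(- \frac{169847}{364}\right)} + 292185 \frac{1}{\frac{1}{135898}} = \frac{1}{\left(380 - 70\right) - 341208} \left(- \frac{364}{169847}\right) + 292185 \cdot 135898 = \frac{1}{310 - 341208} \left(- \frac{364}{169847}\right) + 39707357130 = \frac{1}{-340898} \left(- \frac{364}{169847}\right) + 39707357130 = \left(- \frac{1}{340898}\right) \left(- \frac{364}{169847}\right) + 39707357130 = \frac{182}{28950251303} + 39707357130 = \frac{1149537967491468840572}{28950251303}$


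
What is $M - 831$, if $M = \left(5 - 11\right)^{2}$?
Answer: $-795$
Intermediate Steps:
$M = 36$ ($M = \left(-6\right)^{2} = 36$)
$M - 831 = 36 - 831 = -795$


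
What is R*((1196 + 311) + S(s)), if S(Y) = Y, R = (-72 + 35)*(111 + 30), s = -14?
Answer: -7788981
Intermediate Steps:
R = -5217 (R = -37*141 = -5217)
R*((1196 + 311) + S(s)) = -5217*((1196 + 311) - 14) = -5217*(1507 - 14) = -5217*1493 = -7788981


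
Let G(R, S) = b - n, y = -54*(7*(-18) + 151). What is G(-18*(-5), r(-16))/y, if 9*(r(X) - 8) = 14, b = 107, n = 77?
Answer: -1/45 ≈ -0.022222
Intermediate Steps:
r(X) = 86/9 (r(X) = 8 + (⅑)*14 = 8 + 14/9 = 86/9)
y = -1350 (y = -54*(-126 + 151) = -54*25 = -1350)
G(R, S) = 30 (G(R, S) = 107 - 1*77 = 107 - 77 = 30)
G(-18*(-5), r(-16))/y = 30/(-1350) = 30*(-1/1350) = -1/45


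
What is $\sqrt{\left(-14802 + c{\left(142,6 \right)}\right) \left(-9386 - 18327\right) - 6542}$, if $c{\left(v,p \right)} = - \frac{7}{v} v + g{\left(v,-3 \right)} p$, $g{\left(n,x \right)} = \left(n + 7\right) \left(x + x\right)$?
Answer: $3 \sqrt{62116423} \approx 23644.0$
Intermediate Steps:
$g{\left(n,x \right)} = 2 x \left(7 + n\right)$ ($g{\left(n,x \right)} = \left(7 + n\right) 2 x = 2 x \left(7 + n\right)$)
$c{\left(v,p \right)} = -7 + p \left(-42 - 6 v\right)$ ($c{\left(v,p \right)} = - \frac{7}{v} v + 2 \left(-3\right) \left(7 + v\right) p = -7 + \left(-42 - 6 v\right) p = -7 + p \left(-42 - 6 v\right)$)
$\sqrt{\left(-14802 + c{\left(142,6 \right)}\right) \left(-9386 - 18327\right) - 6542} = \sqrt{\left(-14802 - \left(7 + 36 \left(7 + 142\right)\right)\right) \left(-9386 - 18327\right) - 6542} = \sqrt{\left(-14802 - \left(7 + 36 \cdot 149\right)\right) \left(-27713\right) - 6542} = \sqrt{\left(-14802 - 5371\right) \left(-27713\right) - 6542} = \sqrt{\left(-20173\right) \left(-27713\right) - 6542} = \sqrt{559054349 - 6542} = \sqrt{559047807} = 3 \sqrt{62116423}$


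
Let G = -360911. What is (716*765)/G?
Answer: -547740/360911 ≈ -1.5177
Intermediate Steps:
(716*765)/G = (716*765)/(-360911) = 547740*(-1/360911) = -547740/360911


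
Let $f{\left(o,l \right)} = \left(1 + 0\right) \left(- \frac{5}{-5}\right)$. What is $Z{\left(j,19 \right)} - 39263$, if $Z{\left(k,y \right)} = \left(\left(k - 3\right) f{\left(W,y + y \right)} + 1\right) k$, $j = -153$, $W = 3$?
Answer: $-15548$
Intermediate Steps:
$f{\left(o,l \right)} = 1$ ($f{\left(o,l \right)} = 1 \left(\left(-5\right) \left(- \frac{1}{5}\right)\right) = 1 \cdot 1 = 1$)
$Z{\left(k,y \right)} = k \left(-2 + k\right)$ ($Z{\left(k,y \right)} = \left(\left(k - 3\right) 1 + 1\right) k = \left(\left(-3 + k\right) 1 + 1\right) k = \left(\left(-3 + k\right) + 1\right) k = \left(-2 + k\right) k = k \left(-2 + k\right)$)
$Z{\left(j,19 \right)} - 39263 = - 153 \left(-2 - 153\right) - 39263 = \left(-153\right) \left(-155\right) - 39263 = 23715 - 39263 = -15548$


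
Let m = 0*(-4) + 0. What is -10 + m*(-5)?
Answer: -10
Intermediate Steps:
m = 0 (m = 0 + 0 = 0)
-10 + m*(-5) = -10 + 0*(-5) = -10 + 0 = -10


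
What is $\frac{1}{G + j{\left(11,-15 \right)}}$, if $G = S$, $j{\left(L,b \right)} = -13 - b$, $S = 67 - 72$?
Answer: $- \frac{1}{3} \approx -0.33333$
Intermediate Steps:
$S = -5$
$G = -5$
$\frac{1}{G + j{\left(11,-15 \right)}} = \frac{1}{-5 - -2} = \frac{1}{-5 + \left(-13 + 15\right)} = \frac{1}{-5 + 2} = \frac{1}{-3} = - \frac{1}{3}$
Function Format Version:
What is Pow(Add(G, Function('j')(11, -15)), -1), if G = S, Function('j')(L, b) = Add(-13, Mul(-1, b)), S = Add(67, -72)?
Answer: Rational(-1, 3) ≈ -0.33333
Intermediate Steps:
S = -5
G = -5
Pow(Add(G, Function('j')(11, -15)), -1) = Pow(Add(-5, Add(-13, Mul(-1, -15))), -1) = Pow(Add(-5, Add(-13, 15)), -1) = Pow(Add(-5, 2), -1) = Pow(-3, -1) = Rational(-1, 3)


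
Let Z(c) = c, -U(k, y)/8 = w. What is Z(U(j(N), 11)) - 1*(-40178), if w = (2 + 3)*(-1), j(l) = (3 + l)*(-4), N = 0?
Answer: 40218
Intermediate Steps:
j(l) = -12 - 4*l
w = -5 (w = 5*(-1) = -5)
U(k, y) = 40 (U(k, y) = -8*(-5) = 40)
Z(U(j(N), 11)) - 1*(-40178) = 40 - 1*(-40178) = 40 + 40178 = 40218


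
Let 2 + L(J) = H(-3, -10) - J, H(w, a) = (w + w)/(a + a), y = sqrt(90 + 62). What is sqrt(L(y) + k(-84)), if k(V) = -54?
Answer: sqrt(-5570 - 200*sqrt(38))/10 ≈ 8.248*I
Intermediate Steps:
y = 2*sqrt(38) (y = sqrt(152) = 2*sqrt(38) ≈ 12.329)
H(w, a) = w/a (H(w, a) = (2*w)/((2*a)) = (2*w)*(1/(2*a)) = w/a)
L(J) = -17/10 - J (L(J) = -2 + (-3/(-10) - J) = -2 + (-3*(-1/10) - J) = -2 + (3/10 - J) = -17/10 - J)
sqrt(L(y) + k(-84)) = sqrt((-17/10 - 2*sqrt(38)) - 54) = sqrt(-557/10 - 2*sqrt(38))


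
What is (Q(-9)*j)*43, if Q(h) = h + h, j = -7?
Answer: 5418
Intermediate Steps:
Q(h) = 2*h
(Q(-9)*j)*43 = ((2*(-9))*(-7))*43 = -18*(-7)*43 = 126*43 = 5418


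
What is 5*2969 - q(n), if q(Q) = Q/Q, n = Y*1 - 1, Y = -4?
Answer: 14844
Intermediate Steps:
n = -5 (n = -4*1 - 1 = -4 - 1 = -5)
q(Q) = 1
5*2969 - q(n) = 5*2969 - 1*1 = 14845 - 1 = 14844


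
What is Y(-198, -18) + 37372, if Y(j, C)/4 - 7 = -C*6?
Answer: 37832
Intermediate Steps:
Y(j, C) = 28 - 24*C (Y(j, C) = 28 + 4*(-C*6) = 28 + 4*(-6*C) = 28 - 24*C)
Y(-198, -18) + 37372 = (28 - 24*(-18)) + 37372 = (28 + 432) + 37372 = 460 + 37372 = 37832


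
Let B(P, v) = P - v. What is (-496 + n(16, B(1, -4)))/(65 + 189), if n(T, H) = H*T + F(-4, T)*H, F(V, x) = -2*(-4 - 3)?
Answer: -173/127 ≈ -1.3622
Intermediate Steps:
F(V, x) = 14 (F(V, x) = -2*(-7) = 14)
n(T, H) = 14*H + H*T (n(T, H) = H*T + 14*H = 14*H + H*T)
(-496 + n(16, B(1, -4)))/(65 + 189) = (-496 + (1 - 1*(-4))*(14 + 16))/(65 + 189) = (-496 + (1 + 4)*30)/254 = (-496 + 5*30)*(1/254) = (-496 + 150)*(1/254) = -346*1/254 = -173/127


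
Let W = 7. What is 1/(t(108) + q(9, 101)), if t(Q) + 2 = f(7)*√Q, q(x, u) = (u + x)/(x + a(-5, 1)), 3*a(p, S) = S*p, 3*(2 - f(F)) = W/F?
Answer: -13/131 + 10*√3/131 ≈ 0.032981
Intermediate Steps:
f(F) = 2 - 7/(3*F)
a(p, S) = S*p/3 (a(p, S) = (S*p)/3 = S*p/3)
q(x, u) = (u + x)/(-5/3 + x) (q(x, u) = (u + x)/(x + (⅓)*1*(-5)) = (u + x)/(x - 5/3) = (u + x)/(-5/3 + x))
t(Q) = -2 + 5*√Q/3 (t(Q) = -2 + (2 - 7/3/7)*√Q = -2 + (2 - 7/3*⅐)*√Q = -2 + (2 - ⅓)*√Q = -2 + 5*√Q/3)
1/(t(108) + q(9, 101)) = 1/((-2 + 5*√108/3) + 3*(101 + 9)/(-5 + 3*9)) = 1/((-2 + 5*(6*√3)/3) + 3*110/(-5 + 27)) = 1/((-2 + 10*√3) + 3*110/22) = 1/((-2 + 10*√3) + 3*(1/22)*110) = 1/((-2 + 10*√3) + 15) = 1/(13 + 10*√3)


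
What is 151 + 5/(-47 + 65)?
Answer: 2723/18 ≈ 151.28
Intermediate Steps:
151 + 5/(-47 + 65) = 151 + 5/18 = 2723/18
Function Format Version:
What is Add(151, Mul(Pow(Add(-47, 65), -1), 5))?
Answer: Rational(2723, 18) ≈ 151.28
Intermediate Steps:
Add(151, Mul(Pow(Add(-47, 65), -1), 5)) = Add(151, Mul(Pow(18, -1), 5)) = Add(151, Mul(Rational(1, 18), 5)) = Add(151, Rational(5, 18)) = Rational(2723, 18)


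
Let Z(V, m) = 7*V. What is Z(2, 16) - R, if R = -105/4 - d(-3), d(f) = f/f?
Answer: 165/4 ≈ 41.250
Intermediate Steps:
d(f) = 1
R = -109/4 (R = -105/4 - 1*1 = -105*¼ - 1 = -105/4 - 1 = -109/4 ≈ -27.250)
Z(2, 16) - R = 7*2 - 1*(-109/4) = 14 + 109/4 = 165/4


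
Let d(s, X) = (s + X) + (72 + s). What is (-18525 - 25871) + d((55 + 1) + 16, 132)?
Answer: -44048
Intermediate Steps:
d(s, X) = 72 + X + 2*s (d(s, X) = (X + s) + (72 + s) = 72 + X + 2*s)
(-18525 - 25871) + d((55 + 1) + 16, 132) = (-18525 - 25871) + (72 + 132 + 2*((55 + 1) + 16)) = -44396 + (72 + 132 + 2*(56 + 16)) = -44396 + (72 + 132 + 2*72) = -44396 + (72 + 132 + 144) = -44396 + 348 = -44048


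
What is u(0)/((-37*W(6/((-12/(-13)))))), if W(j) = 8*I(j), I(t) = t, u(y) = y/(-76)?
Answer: 0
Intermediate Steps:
u(y) = -y/76 (u(y) = y*(-1/76) = -y/76)
W(j) = 8*j
u(0)/((-37*W(6/((-12/(-13)))))) = (-1/76*0)/((-296*6/((-12/(-13))))) = 0/((-296*6/((-12*(-1/13))))) = 0/((-296*6/(12/13))) = 0/((-296*6*(13/12))) = 0/((-296*13/2)) = 0/((-37*52)) = 0/(-1924) = 0*(-1/1924) = 0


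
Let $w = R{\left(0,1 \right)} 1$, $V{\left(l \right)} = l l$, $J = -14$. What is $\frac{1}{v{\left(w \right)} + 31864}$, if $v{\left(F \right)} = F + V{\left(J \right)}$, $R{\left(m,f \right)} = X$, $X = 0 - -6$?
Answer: $\frac{1}{32066} \approx 3.1186 \cdot 10^{-5}$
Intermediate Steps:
$X = 6$ ($X = 0 + 6 = 6$)
$R{\left(m,f \right)} = 6$
$V{\left(l \right)} = l^{2}$
$w = 6$ ($w = 6 \cdot 1 = 6$)
$v{\left(F \right)} = 196 + F$ ($v{\left(F \right)} = F + \left(-14\right)^{2} = F + 196 = 196 + F$)
$\frac{1}{v{\left(w \right)} + 31864} = \frac{1}{\left(196 + 6\right) + 31864} = \frac{1}{202 + 31864} = \frac{1}{32066}$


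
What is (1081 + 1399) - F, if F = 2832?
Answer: -352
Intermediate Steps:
(1081 + 1399) - F = (1081 + 1399) - 1*2832 = 2480 - 2832 = -352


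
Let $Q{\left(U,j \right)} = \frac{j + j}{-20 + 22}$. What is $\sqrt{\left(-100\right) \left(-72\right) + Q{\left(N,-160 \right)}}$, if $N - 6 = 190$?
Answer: $8 \sqrt{110} \approx 83.905$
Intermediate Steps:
$N = 196$ ($N = 6 + 190 = 196$)
$Q{\left(U,j \right)} = j$ ($Q{\left(U,j \right)} = \frac{2 j}{2} = 2 j \frac{1}{2} = j$)
$\sqrt{\left(-100\right) \left(-72\right) + Q{\left(N,-160 \right)}} = \sqrt{\left(-100\right) \left(-72\right) - 160} = \sqrt{7200 - 160} = \sqrt{7040} = 8 \sqrt{110}$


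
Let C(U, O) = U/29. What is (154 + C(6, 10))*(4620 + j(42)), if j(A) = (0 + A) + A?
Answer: 21036288/29 ≈ 7.2539e+5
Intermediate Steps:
C(U, O) = U/29 (C(U, O) = U*(1/29) = U/29)
j(A) = 2*A (j(A) = A + A = 2*A)
(154 + C(6, 10))*(4620 + j(42)) = (154 + (1/29)*6)*(4620 + 2*42) = (154 + 6/29)*(4620 + 84) = (4472/29)*4704 = 21036288/29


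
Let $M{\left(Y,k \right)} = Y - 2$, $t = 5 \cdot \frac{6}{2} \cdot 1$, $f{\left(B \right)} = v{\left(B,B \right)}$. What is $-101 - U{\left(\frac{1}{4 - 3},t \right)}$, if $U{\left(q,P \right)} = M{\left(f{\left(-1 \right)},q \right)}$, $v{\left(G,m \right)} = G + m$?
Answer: $-97$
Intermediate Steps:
$f{\left(B \right)} = 2 B$ ($f{\left(B \right)} = B + B = 2 B$)
$t = 15$ ($t = 5 \cdot 6 \cdot \frac{1}{2} \cdot 1 = 5 \cdot 3 \cdot 1 = 15 \cdot 1 = 15$)
$M{\left(Y,k \right)} = -2 + Y$
$U{\left(q,P \right)} = -4$ ($U{\left(q,P \right)} = -2 + 2 \left(-1\right) = -2 - 2 = -4$)
$-101 - U{\left(\frac{1}{4 - 3},t \right)} = -101 - -4 = -101 + 4 = -97$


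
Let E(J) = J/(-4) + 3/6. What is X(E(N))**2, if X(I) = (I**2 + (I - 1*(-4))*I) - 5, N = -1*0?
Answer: 25/4 ≈ 6.2500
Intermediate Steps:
N = 0
E(J) = 1/2 - J/4 (E(J) = J*(-1/4) + 3*(1/6) = -J/4 + 1/2 = 1/2 - J/4)
X(I) = -5 + I**2 + I*(4 + I) (X(I) = (I**2 + (I + 4)*I) - 5 = (I**2 + (4 + I)*I) - 5 = (I**2 + I*(4 + I)) - 5 = -5 + I**2 + I*(4 + I))
X(E(N))**2 = (-5 + 2*(1/2 - 1/4*0)**2 + 4*(1/2 - 1/4*0))**2 = (-5 + 2*(1/2 + 0)**2 + 4*(1/2 + 0))**2 = (-5 + 2*(1/2)**2 + 4*(1/2))**2 = (-5 + 2*(1/4) + 2)**2 = (-5 + 1/2 + 2)**2 = (-5/2)**2 = 25/4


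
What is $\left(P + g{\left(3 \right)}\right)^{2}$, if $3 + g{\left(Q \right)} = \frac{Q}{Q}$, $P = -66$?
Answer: $4624$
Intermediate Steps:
$g{\left(Q \right)} = -2$ ($g{\left(Q \right)} = -3 + \frac{Q}{Q} = -3 + 1 = -2$)
$\left(P + g{\left(3 \right)}\right)^{2} = \left(-66 - 2\right)^{2} = \left(-68\right)^{2} = 4624$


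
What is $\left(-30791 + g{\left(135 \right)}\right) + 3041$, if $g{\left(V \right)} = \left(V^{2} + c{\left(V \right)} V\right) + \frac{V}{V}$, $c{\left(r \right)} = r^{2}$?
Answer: $2450851$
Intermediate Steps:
$g{\left(V \right)} = 1 + V^{2} + V^{3}$ ($g{\left(V \right)} = \left(V^{2} + V^{2} V\right) + \frac{V}{V} = \left(V^{2} + V^{3}\right) + 1 = 1 + V^{2} + V^{3}$)
$\left(-30791 + g{\left(135 \right)}\right) + 3041 = \left(-30791 + \left(1 + 135^{2} + 135^{3}\right)\right) + 3041 = \left(-30791 + \left(1 + 18225 + 2460375\right)\right) + 3041 = \left(-30791 + 2478601\right) + 3041 = 2447810 + 3041 = 2450851$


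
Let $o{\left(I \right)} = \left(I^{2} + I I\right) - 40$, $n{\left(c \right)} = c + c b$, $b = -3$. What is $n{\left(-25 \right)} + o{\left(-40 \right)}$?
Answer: $3210$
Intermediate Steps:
$n{\left(c \right)} = - 2 c$ ($n{\left(c \right)} = c + c \left(-3\right) = c - 3 c = - 2 c$)
$o{\left(I \right)} = -40 + 2 I^{2}$ ($o{\left(I \right)} = \left(I^{2} + I^{2}\right) - 40 = 2 I^{2} - 40 = -40 + 2 I^{2}$)
$n{\left(-25 \right)} + o{\left(-40 \right)} = \left(-2\right) \left(-25\right) - \left(40 - 2 \left(-40\right)^{2}\right) = 50 + \left(-40 + 2 \cdot 1600\right) = 50 + \left(-40 + 3200\right) = 50 + 3160 = 3210$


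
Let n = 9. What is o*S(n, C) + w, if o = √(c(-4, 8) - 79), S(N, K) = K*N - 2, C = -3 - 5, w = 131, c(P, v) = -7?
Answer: 131 - 74*I*√86 ≈ 131.0 - 686.25*I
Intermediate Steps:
C = -8
S(N, K) = -2 + K*N
o = I*√86 (o = √(-7 - 79) = √(-86) = I*√86 ≈ 9.2736*I)
o*S(n, C) + w = (I*√86)*(-2 - 8*9) + 131 = (I*√86)*(-2 - 72) + 131 = (I*√86)*(-74) + 131 = -74*I*√86 + 131 = 131 - 74*I*√86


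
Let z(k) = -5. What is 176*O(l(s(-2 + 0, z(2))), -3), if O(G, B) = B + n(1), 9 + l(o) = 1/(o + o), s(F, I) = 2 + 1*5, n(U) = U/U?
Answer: -352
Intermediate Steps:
n(U) = 1
s(F, I) = 7 (s(F, I) = 2 + 5 = 7)
l(o) = -9 + 1/(2*o) (l(o) = -9 + 1/(o + o) = -9 + 1/(2*o))
O(G, B) = 1 + B (O(G, B) = B + 1 = 1 + B)
176*O(l(s(-2 + 0, z(2))), -3) = 176*(1 - 3) = 176*(-2) = -352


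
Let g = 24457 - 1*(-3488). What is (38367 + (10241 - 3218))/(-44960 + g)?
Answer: -9078/3403 ≈ -2.6676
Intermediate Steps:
g = 27945 (g = 24457 + 3488 = 27945)
(38367 + (10241 - 3218))/(-44960 + g) = (38367 + (10241 - 3218))/(-44960 + 27945) = (38367 + 7023)/(-17015) = 45390*(-1/17015) = -9078/3403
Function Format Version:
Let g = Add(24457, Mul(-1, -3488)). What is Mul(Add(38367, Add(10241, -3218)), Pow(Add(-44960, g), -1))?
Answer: Rational(-9078, 3403) ≈ -2.6676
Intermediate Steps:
g = 27945 (g = Add(24457, 3488) = 27945)
Mul(Add(38367, Add(10241, -3218)), Pow(Add(-44960, g), -1)) = Mul(Add(38367, Add(10241, -3218)), Pow(Add(-44960, 27945), -1)) = Mul(Add(38367, 7023), Pow(-17015, -1)) = Mul(45390, Rational(-1, 17015)) = Rational(-9078, 3403)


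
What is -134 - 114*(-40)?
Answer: 4426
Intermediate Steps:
-134 - 114*(-40) = -134 + 4560 = 4426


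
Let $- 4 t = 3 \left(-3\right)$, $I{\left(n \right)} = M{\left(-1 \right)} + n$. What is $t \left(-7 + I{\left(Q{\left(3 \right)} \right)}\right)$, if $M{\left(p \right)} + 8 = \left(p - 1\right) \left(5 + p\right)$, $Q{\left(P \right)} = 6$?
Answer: $- \frac{153}{4} \approx -38.25$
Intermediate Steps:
$M{\left(p \right)} = -8 + \left(-1 + p\right) \left(5 + p\right)$ ($M{\left(p \right)} = -8 + \left(p - 1\right) \left(5 + p\right) = -8 + \left(-1 + p\right) \left(5 + p\right)$)
$I{\left(n \right)} = -16 + n$ ($I{\left(n \right)} = \left(-13 + \left(-1\right)^{2} + 4 \left(-1\right)\right) + n = \left(-13 + 1 - 4\right) + n = -16 + n$)
$t = \frac{9}{4}$ ($t = - \frac{3 \left(-3\right)}{4} = \left(- \frac{1}{4}\right) \left(-9\right) = \frac{9}{4} \approx 2.25$)
$t \left(-7 + I{\left(Q{\left(3 \right)} \right)}\right) = \frac{9 \left(-7 + \left(-16 + 6\right)\right)}{4} = \frac{9 \left(-7 - 10\right)}{4} = \frac{9}{4} \left(-17\right) = - \frac{153}{4}$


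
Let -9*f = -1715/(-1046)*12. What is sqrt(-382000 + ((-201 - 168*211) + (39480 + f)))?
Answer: I*sqrt(930967077279)/1569 ≈ 614.96*I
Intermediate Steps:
f = -3430/1569 (f = -(-1715/(-1046))*12/9 = -(-1715*(-1/1046))*12/9 = -1715*12/9414 = -1/9*10290/523 = -3430/1569 ≈ -2.1861)
sqrt(-382000 + ((-201 - 168*211) + (39480 + f))) = sqrt(-382000 + ((-201 - 168*211) + (39480 - 3430/1569))) = sqrt(-382000 + ((-201 - 35448) + 61940690/1569)) = sqrt(-382000 + (-35649 + 61940690/1569)) = sqrt(-382000 + 6007409/1569) = sqrt(-593350591/1569) = I*sqrt(930967077279)/1569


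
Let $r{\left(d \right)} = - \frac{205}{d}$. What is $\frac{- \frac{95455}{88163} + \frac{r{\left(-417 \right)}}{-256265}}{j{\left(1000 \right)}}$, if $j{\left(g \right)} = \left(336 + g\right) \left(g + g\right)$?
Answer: $- \frac{1020057848819}{2517376444365768000} \approx -4.0521 \cdot 10^{-7}$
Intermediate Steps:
$j{\left(g \right)} = 2 g \left(336 + g\right)$ ($j{\left(g \right)} = \left(336 + g\right) 2 g = 2 g \left(336 + g\right)$)
$\frac{- \frac{95455}{88163} + \frac{r{\left(-417 \right)}}{-256265}}{j{\left(1000 \right)}} = \frac{- \frac{95455}{88163} + \frac{\left(-205\right) \frac{1}{-417}}{-256265}}{2 \cdot 1000 \left(336 + 1000\right)} = \frac{\left(-95455\right) \frac{1}{88163} + \left(-205\right) \left(- \frac{1}{417}\right) \left(- \frac{1}{256265}\right)}{2 \cdot 1000 \cdot 1336} = \frac{- \frac{95455}{88163} + \frac{205}{417} \left(- \frac{1}{256265}\right)}{2672000} = \left(- \frac{95455}{88163} - \frac{41}{21372501}\right) \frac{1}{2672000} = \left(- \frac{2040115697638}{1884263805663}\right) \frac{1}{2672000} = - \frac{1020057848819}{2517376444365768000}$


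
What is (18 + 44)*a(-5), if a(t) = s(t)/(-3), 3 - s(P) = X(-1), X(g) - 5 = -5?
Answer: -62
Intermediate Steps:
X(g) = 0 (X(g) = 5 - 5 = 0)
s(P) = 3 (s(P) = 3 - 1*0 = 3 + 0 = 3)
a(t) = -1 (a(t) = 3/(-3) = 3*(-⅓) = -1)
(18 + 44)*a(-5) = (18 + 44)*(-1) = 62*(-1) = -62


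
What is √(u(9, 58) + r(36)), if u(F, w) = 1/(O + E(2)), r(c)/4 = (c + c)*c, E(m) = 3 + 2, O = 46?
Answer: √26967219/51 ≈ 101.82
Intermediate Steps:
E(m) = 5
r(c) = 8*c² (r(c) = 4*((c + c)*c) = 4*((2*c)*c) = 4*(2*c²) = 8*c²)
u(F, w) = 1/51 (u(F, w) = 1/(46 + 5) = 1/51)
√(u(9, 58) + r(36)) = √(1/51 + 8*36²) = √(1/51 + 8*1296) = √(1/51 + 10368) = √(528769/51) = √26967219/51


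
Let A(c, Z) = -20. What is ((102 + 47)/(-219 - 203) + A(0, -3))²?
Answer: 73770921/178084 ≈ 414.25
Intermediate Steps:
((102 + 47)/(-219 - 203) + A(0, -3))² = ((102 + 47)/(-219 - 203) - 20)² = (149/(-422) - 20)² = (149*(-1/422) - 20)² = (-149/422 - 20)² = (-8589/422)² = 73770921/178084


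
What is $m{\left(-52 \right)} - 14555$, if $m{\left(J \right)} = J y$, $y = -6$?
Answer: $-14243$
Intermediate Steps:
$m{\left(J \right)} = - 6 J$ ($m{\left(J \right)} = J \left(-6\right) = - 6 J$)
$m{\left(-52 \right)} - 14555 = \left(-6\right) \left(-52\right) - 14555 = 312 - 14555 = -14243$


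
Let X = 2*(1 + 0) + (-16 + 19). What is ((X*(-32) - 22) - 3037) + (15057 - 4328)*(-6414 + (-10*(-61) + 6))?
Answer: -62209961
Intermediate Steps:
X = 5 (X = 2*1 + 3 = 2 + 3 = 5)
((X*(-32) - 22) - 3037) + (15057 - 4328)*(-6414 + (-10*(-61) + 6)) = ((5*(-32) - 22) - 3037) + (15057 - 4328)*(-6414 + (-10*(-61) + 6)) = ((-160 - 22) - 3037) + 10729*(-6414 + (610 + 6)) = (-182 - 3037) + 10729*(-6414 + 616) = -3219 + 10729*(-5798) = -3219 - 62206742 = -62209961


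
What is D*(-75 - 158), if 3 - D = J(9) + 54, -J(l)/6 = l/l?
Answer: 10485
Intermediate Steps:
J(l) = -6 (J(l) = -6*l/l = -6*1 = -6)
D = -45 (D = 3 - (-6 + 54) = 3 - 1*48 = 3 - 48 = -45)
D*(-75 - 158) = -45*(-75 - 158) = -45*(-233) = 10485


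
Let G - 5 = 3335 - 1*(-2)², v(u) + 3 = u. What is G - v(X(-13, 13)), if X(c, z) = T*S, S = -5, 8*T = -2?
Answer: 13351/4 ≈ 3337.8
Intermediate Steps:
T = -¼ (T = (⅛)*(-2) = -¼ ≈ -0.25000)
X(c, z) = 5/4 (X(c, z) = -¼*(-5) = 5/4)
v(u) = -3 + u
G = 3336 (G = 5 + (3335 - 1*(-2)²) = 5 + (3335 - 1*4) = 5 + (3335 - 4) = 5 + 3331 = 3336)
G - v(X(-13, 13)) = 3336 - (-3 + 5/4) = 3336 - 1*(-7/4) = 3336 + 7/4 = 13351/4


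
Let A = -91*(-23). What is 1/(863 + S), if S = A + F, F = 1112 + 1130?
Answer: 1/5198 ≈ 0.00019238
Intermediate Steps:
A = 2093
F = 2242
S = 4335 (S = 2093 + 2242 = 4335)
1/(863 + S) = 1/(863 + 4335) = 1/5198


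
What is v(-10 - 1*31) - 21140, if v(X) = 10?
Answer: -21130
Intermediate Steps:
v(-10 - 1*31) - 21140 = 10 - 21140 = -21130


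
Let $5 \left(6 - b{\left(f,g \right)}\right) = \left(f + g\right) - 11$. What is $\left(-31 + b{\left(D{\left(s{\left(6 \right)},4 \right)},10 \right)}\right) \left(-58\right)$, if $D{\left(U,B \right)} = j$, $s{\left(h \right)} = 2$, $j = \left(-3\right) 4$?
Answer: $\frac{6496}{5} \approx 1299.2$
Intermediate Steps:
$j = -12$
$D{\left(U,B \right)} = -12$
$b{\left(f,g \right)} = \frac{41}{5} - \frac{f}{5} - \frac{g}{5}$ ($b{\left(f,g \right)} = 6 - \frac{\left(f + g\right) - 11}{5} = 6 - \frac{-11 + f + g}{5} = 6 - \left(- \frac{11}{5} + \frac{f}{5} + \frac{g}{5}\right) = \frac{41}{5} - \frac{f}{5} - \frac{g}{5}$)
$\left(-31 + b{\left(D{\left(s{\left(6 \right)},4 \right)},10 \right)}\right) \left(-58\right) = \left(-31 - - \frac{43}{5}\right) \left(-58\right) = \left(-31 + \left(\frac{41}{5} + \frac{12}{5} - 2\right)\right) \left(-58\right) = \left(-31 + \frac{43}{5}\right) \left(-58\right) = \left(- \frac{112}{5}\right) \left(-58\right) = \frac{6496}{5}$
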